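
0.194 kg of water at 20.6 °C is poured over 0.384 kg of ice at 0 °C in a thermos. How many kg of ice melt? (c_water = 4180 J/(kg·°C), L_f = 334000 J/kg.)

Water can give up m c ΔT = 0.194·4180·20.6 = 16705 J before reaching 0 °C.
To melt every bit of ice: 0.384·334000 = 128256 J.
16705 J < 128256 J, so only part of the ice melts and the system sits at 0 °C.
m_melted·334000 = 16705  ⇒  m_melted ≈ 0.05001 kg.

m_melted ≈ 0.05 kg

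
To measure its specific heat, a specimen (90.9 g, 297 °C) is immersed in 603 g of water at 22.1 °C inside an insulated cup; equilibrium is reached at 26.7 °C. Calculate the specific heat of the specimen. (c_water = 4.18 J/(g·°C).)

Conservation of energy gives ΣQ = 0:
90.9·c·(26.7 − 297) + 603·4.18·(26.7 − 22.1) = 0
-24570 c = -11594
c = -11594/-24570 ≈ 0.4719 J/(g·°C)

c ≈ 0.472 J/(g·°C)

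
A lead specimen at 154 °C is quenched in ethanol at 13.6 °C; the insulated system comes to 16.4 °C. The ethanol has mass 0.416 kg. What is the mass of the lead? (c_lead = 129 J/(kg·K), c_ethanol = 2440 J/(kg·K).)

m ≈ 0.16 kg

Setting the total heat transfer to zero:
m·129·(16.4 − 154) + 0.416·2440·(16.4 − 13.6) = 0
-17750 m = -2842.1
m = -2842.1/-17750 ≈ 0.1601 kg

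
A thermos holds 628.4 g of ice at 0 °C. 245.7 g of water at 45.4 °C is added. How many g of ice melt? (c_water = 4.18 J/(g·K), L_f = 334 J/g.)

m_melted ≈ 140 g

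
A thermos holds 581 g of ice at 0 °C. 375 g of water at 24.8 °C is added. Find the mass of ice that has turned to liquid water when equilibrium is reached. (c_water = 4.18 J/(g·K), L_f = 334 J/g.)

m_melted ≈ 116 g

Cooling the water to 0 °C releases 375×4.18×24.8 = 38874 J.
To melt every bit of ice: 581×334 = 194054 J.
That's not enough to melt it all — equilibrium is at 0 °C with ice remaining.
Mass melted = 38874/334 ≈ 116.4 g.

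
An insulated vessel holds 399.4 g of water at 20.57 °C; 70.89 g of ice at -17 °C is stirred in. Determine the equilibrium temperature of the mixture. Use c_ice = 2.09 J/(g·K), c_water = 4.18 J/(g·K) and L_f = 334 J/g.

T_f ≈ 4.1 °C

Let T be the final temperature. ΣQ_i = 0:
warm ice to 0 °C: 70.89·2.09·(0 − (-17)) = 2518.7
  melt ice: 70.89·334 = 23677
  meltwater 0→T: 70.89·4.18·T = 296.32 T
  water cools: 399.4·4.18·(T − 20.57) = 1669.5(T − 20.57)
1965.8 T = 34341 − 26196 = 8145.5
T ≈ 4.14 °C. Since T > 0 °C, the all-ice-melts assumption holds.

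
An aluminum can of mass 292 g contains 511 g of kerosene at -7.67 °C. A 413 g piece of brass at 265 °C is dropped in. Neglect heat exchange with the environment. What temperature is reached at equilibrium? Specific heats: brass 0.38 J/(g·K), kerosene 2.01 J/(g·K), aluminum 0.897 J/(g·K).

T_f ≈ 21.9 °C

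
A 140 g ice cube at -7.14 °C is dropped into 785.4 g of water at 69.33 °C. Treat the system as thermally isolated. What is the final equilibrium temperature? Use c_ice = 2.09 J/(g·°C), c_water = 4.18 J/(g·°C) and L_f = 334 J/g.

Heat gained plus heat lost sum to zero:
warm ice to 0 °C: 140×2.09×(0 − (-7.14)) = 2089.2; fusion: m_ice L_f = 140×334 = 46760; warm the meltwater: 585.2 T; water: 3283(T − 69.33)
3868.2 T = 227608 − 48849 = 178759
T ≈ 46.21 °C (positive, so assuming full melt was valid).

T_f ≈ 46.2 °C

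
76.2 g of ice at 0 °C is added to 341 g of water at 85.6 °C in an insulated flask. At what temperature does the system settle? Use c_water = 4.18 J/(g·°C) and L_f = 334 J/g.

T_f ≈ 55.4 °C

Sum of m c ΔT and latent-heat terms is zero:
latent heat to melt: 76.2·334 = 25451
  warm the meltwater: 318.52 T
  water: 1425.4(T − 85.6)
1743.9 T = 122013 − 25451 = 96562
T ≈ 55.37 °C. Since T > 0 °C, the all-ice-melts assumption holds.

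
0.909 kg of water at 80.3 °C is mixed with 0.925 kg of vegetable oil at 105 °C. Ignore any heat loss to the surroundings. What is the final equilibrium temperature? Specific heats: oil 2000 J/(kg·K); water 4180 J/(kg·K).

T_f ≈ 88.4 °C

Heat lost by the oil equals heat gained by the water:
0.925*2000*(105 − T) = 0.909*4180*(T − 80.3)
1850(105 − T) = 3799.6(T − 80.3)
5649.6 T = 499359  ⇒  T ≈ 88.39 °C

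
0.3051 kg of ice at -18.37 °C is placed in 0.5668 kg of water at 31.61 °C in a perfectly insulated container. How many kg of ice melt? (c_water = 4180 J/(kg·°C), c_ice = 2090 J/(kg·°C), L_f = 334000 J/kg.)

Heat available from the water dropping to 0 °C: 0.5668·4180·31.61 = 74891 J.
Warming the ice to 0 °C takes 0.3051·2090·18.37 = 11714 J, leaving 63177 J for melting.
Melting all 0.3051 kg of ice would need 0.3051·334000 = 101903 J.
That's not enough to melt it all — equilibrium is at 0 °C with ice remaining.
Mass melted = 63177/334000 ≈ 0.1892 kg.

m_melted ≈ 0.189 kg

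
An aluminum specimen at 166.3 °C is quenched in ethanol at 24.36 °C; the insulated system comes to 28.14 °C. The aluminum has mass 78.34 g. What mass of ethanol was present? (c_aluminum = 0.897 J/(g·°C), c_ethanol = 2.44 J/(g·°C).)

m ≈ 1050 g

|Q_aluminum| = |Q_ethanol|:
78.34×0.897×(166.3 − 28.14) = m×2.44×(28.14 − 24.36)
9.223 m = 9708.6  ⇒  m ≈ 1053 g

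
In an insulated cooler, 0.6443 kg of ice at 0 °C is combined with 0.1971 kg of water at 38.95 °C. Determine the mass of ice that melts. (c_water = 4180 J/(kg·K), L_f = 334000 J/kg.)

m_melted ≈ 0.0961 kg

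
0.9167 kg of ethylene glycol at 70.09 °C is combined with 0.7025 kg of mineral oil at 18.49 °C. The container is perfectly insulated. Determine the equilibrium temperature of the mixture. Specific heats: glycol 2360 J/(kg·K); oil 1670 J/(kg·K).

T_f ≈ 51.9 °C

Setting the total heat transfer to zero:
0.9167×2360×(T − 70.09) + 0.7025×1670×(T − 18.49) = 0
2163.4(T − 70.09) + 1173.2(T − 18.49) = 0
(2163.4 + 1173.2) T = 2163.4×70.09 + 1173.2×18.49
T ≈ 51.95 °C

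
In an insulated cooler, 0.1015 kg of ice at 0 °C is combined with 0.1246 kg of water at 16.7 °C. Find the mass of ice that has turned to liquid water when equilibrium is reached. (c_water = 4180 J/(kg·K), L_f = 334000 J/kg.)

m_melted ≈ 0.026 kg

Heat available from the water dropping to 0 °C: 0.1246×4180×16.7 = 8697.8 J.
Fully melting the ice requires m_ice L_f = 0.1015×334000 = 33901 J.
Since 8697.8 < 33901 J, not all the ice melts; equilibrium is at 0 °C.
m_melted×334000 = 8697.8  ⇒  m_melted ≈ 0.02604 kg.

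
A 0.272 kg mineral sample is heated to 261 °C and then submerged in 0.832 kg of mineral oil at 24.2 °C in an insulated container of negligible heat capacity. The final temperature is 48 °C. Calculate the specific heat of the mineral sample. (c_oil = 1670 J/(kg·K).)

c ≈ 571 J/(kg·K)

Heat lost by the mineral sample = heat gained by the oil:
0.272·c·(261 − 48) = 0.832·1670·(48 − 24.2)
57.94 c = 33069  ⇒  c ≈ 570.8 J/(kg·K)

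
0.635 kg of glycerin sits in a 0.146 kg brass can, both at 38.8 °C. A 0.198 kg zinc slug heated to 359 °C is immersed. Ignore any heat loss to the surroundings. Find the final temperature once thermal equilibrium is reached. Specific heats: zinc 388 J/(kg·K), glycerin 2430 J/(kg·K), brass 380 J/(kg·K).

T_f ≈ 53.5 °C

Taking heat into each body as positive, Σ m c ΔT = 0:
0.198×388×(T − 359) + 0.635×2430×(T − 38.8) + 0.146×380×(T − 38.8) = 0
1675.4 T = 89603
T ≈ 53.48 °C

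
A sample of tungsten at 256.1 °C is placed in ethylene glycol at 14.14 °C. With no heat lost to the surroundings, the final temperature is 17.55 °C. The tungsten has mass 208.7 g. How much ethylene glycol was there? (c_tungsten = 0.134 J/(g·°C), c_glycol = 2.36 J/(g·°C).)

m ≈ 829 g

Net heat exchanged in the isolated system is zero:
208.7·0.134·(17.55 − 256.1) + m·2.36·(17.55 − 14.14) = 0
8.048 m = 6671.2
m = 6671.2/8.048 ≈ 829 g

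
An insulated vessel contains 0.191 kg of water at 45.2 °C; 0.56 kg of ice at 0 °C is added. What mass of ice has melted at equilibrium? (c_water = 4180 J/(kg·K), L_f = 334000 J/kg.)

Cooling the water to 0 °C releases 0.191·4180·45.2 = 36087 J.
To melt every bit of ice: 0.56·334000 = 187040 J.
Since 36087 < 187040 J, not all the ice melts; equilibrium is at 0 °C.
Mass melted = 36087/334000 ≈ 0.108 kg.

m_melted ≈ 0.108 kg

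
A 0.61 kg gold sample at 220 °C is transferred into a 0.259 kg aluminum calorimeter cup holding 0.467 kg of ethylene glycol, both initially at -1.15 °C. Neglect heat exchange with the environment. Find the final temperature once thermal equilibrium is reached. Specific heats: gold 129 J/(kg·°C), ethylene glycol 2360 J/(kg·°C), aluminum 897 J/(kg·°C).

T_f ≈ 11.2 °C

Setting the total heat transfer to zero:
0.61*129*(T − 220) + 0.467*2360*(T − (-1.15)) + 0.259*897*(T − (-1.15)) = 0
1413.1 T = 15777
T = 15777 / 1413.1 = 11.2 °C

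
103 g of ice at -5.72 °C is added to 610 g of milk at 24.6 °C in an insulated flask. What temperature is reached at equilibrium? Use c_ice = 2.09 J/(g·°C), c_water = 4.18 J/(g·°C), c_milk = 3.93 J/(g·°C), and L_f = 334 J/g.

T_f ≈ 8.3 °C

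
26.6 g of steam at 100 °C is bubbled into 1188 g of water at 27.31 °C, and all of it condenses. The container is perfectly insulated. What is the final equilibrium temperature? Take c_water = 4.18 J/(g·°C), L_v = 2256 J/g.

Energy conservation, ΣQ = 0:
latent heat released on condensation: 26.6·2256 = 60010
  condensate cools 100→T: 26.6·4.18·(T − 100) = 111.19(T − 100)
  water warms: 1188·4.18·(T − 27.31) = 4965.8(T − 27.31)
5077 T = 60010 + 11119 + 135617 = 206745
T ≈ 40.72 °C, under the boiling point, so the assumption holds.

T_f ≈ 40.7 °C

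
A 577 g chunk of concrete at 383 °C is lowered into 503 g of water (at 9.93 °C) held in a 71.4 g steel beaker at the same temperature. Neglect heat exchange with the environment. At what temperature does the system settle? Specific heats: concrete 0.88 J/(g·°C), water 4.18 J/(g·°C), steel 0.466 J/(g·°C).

With ΣQ=0 the equilibrium temperature is the m·c-weighted mean:
T_f = (507.76×383 + 2102.5×9.93 + 33.27×9.93) / (507.76 + 2102.5 + 33.27)
    = 215681 / 2643.6 ≈ 81.59 °C

T_f ≈ 81.6 °C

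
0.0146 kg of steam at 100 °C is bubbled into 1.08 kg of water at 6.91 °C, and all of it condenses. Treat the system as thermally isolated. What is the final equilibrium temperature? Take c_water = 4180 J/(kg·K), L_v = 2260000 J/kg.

Net heat exchanged in the isolated system is zero:
latent heat released on condensation: 0.0146×2260000 = 32996
  condensed water 100 °C→T: 61.03(T − 100)
  water warms: 1.08×4180×(T − 6.91) = 4514.4(T − 6.91)
4575.4 T = 32996 + 6102.8 + 31195 = 70293
T ≈ 15.36 °C (< 100 °C, so full condensation is consistent).

T_f ≈ 15.4 °C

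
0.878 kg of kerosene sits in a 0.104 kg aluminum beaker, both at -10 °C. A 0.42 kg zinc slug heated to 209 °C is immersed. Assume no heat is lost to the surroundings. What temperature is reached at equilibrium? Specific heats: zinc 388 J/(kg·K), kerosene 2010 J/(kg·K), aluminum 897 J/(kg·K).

Let T be the final temperature. ΣQ_i = 0:
0.42·388·(T − 209) + 0.878·2010·(T − (-10)) + 0.104·897·(T − (-10)) = 0
162.96(T − 209) + 1764.8(T − (-10)) + 93.29(T − (-10)) = 0
2021 T = 15478
T = 15478/2021 ≈ 7.66 °C

T_f ≈ 7.7 °C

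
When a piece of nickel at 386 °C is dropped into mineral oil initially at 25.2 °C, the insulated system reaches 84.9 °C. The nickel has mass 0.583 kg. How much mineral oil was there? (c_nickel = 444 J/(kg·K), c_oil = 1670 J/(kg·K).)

|Q_nickel| = |Q_oil|:
0.583·444·(386 − 84.9) = m·1670·(84.9 − 25.2)
99699 m = 77940  ⇒  m ≈ 0.7818 kg

m ≈ 0.782 kg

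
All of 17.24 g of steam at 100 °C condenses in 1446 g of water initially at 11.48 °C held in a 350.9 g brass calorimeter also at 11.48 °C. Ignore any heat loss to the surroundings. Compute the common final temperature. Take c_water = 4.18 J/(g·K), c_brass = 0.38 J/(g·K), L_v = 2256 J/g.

Let T be the final temperature. ΣQ_i = 0:
latent heat released on condensation: 17.24·2256 = 38893; condensed water 100 °C→T: 72.06(T − 100); water warms: 1446·4.18·(T − 11.48) = 6044.3(T − 11.48); cup: 133.34(T − 11.48)
6249.7 T = 38893 + 7206.3 + 70919 = 117019
T ≈ 18.72 °C, under the boiling point, so the assumption holds.

T_f ≈ 18.7 °C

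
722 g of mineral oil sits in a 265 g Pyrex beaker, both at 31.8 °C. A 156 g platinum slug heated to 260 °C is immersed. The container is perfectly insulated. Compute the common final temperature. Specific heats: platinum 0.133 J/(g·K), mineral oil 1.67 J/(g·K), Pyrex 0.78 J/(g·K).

T_f ≈ 35.1 °C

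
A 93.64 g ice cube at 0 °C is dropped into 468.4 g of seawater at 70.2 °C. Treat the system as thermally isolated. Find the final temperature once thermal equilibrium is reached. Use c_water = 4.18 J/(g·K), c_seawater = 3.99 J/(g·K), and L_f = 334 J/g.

T_f ≈ 44.2 °C

Let T be the final temperature. ΣQ_i = 0:
fusion: m_ice L_f = 93.64·334 = 31276; meltwater 0→T: 93.64·4.18·T = 391.42 T; seawater cools: 468.4·3.99·(T − 70.2) = 1868.9(T − 70.2)
2260.3 T = 131198 − 31276 = 99922
T ≈ 44.21 °C. Since T > 0 °C, the all-ice-melts assumption holds.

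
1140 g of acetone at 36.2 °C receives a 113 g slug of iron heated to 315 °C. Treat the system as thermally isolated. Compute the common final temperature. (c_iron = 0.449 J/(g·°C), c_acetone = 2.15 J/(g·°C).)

T_f ≈ 41.9 °C

T_f is the heat-capacity-weighted average of the initial temperatures:
T_f = (50.74*315 + 2451*36.2) / (50.74 + 2451)
    = 104708 / 2501.7 ≈ 41.85 °C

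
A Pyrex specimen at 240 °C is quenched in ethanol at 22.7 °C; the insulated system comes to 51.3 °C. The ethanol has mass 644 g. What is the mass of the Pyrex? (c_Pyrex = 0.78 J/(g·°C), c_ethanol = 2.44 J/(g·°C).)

Setting the total heat transfer to zero:
m·0.78·(51.3 − 240) + 644·2.44·(51.3 − 22.7) = 0
-147.19 m = -44941
m = -44941/-147.19 ≈ 305.3 g

m ≈ 305 g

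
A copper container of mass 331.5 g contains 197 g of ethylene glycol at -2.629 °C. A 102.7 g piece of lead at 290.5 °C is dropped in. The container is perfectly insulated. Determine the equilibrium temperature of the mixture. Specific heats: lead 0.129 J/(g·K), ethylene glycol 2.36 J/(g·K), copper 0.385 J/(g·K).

T_f ≈ 3.8 °C

Energy conservation, ΣQ = 0:
102.7*0.129*(T − 290.5) + 197*2.36*(T − (-2.629)) + 331.5*0.385*(T − (-2.629)) = 0
13.25(T − 290.5) + 464.92(T − (-2.629)) + 127.63(T − (-2.629)) = 0
(13.25 + 464.92 + 127.63) T = 13.25*290.5 + 464.92*(-2.629) + 127.63*(-2.629)
T = 2290.8/605.8 ≈ 3.78 °C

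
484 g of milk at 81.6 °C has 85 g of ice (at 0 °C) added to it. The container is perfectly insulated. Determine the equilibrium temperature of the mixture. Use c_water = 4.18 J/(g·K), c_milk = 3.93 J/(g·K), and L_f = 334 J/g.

Setting the total heat transfer to zero:
fusion: m_ice L_f = 85·334 = 28390
  meltwater 0→T: 85·4.18·T = 355.3 T
  milk cools: 484·3.93·(T − 81.6) = 1902.1(T − 81.6)
2257.4 T = 155213 − 28390 = 126823
T ≈ 56.18 °C — above 0 °C, consistent with complete melting.

T_f ≈ 56.2 °C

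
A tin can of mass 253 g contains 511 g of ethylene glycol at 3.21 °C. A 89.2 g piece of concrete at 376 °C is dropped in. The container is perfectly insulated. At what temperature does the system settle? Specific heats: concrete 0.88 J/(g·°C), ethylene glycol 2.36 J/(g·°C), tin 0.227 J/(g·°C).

T_f ≈ 25.0 °C

T_f is the heat-capacity-weighted average of the initial temperatures:
T_f = (78.5×376 + 1206×3.21 + 57.43×3.21) / (78.5 + 1206 + 57.43)
    = 33570 / 1341.9 ≈ 25.02 °C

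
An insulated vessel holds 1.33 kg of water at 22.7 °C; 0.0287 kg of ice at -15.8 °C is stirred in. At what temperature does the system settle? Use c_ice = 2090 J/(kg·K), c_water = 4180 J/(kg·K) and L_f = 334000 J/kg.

Energy balance with sensible and latent terms:
ice -15.8→0 °C: 0.0287·2090·15.8 = 947.73
  fusion: m_ice L_f = 0.0287·334000 = 9585.8
  warm the meltwater: 119.97 T
  water cools: 1.33·4180·(T − 22.7) = 5559.4(T − 22.7)
5679.4 T = 126198 − 10534 = 115665
T ≈ 20.37 °C (positive, so assuming full melt was valid).

T_f ≈ 20.4 °C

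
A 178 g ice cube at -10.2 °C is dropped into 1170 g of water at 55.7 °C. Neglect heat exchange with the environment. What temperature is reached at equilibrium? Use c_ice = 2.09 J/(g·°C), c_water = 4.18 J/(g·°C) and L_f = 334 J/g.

Energy balance with sensible and latent terms:
warm ice to 0 °C: 178·2.09·(0 − (-10.2)) = 3794.6; fusion: m_ice L_f = 178·334 = 59452; warm the meltwater: 744.04 T; water: 4890.6(T − 55.7)
5634.6 T = 272406 − 63247 = 209160
T ≈ 37.12 °C (positive, so assuming full melt was valid).

T_f ≈ 37.1 °C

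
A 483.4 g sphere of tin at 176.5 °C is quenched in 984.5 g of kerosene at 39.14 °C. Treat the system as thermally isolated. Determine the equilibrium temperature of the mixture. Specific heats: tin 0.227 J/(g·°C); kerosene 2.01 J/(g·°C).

T_f ≈ 46.4 °C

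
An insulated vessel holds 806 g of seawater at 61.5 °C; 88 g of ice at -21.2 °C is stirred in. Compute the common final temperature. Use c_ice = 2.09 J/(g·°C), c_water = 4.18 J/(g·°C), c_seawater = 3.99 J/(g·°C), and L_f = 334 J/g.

Setting the total heat transfer to zero:
warm ice to 0 °C: 88·2.09·(0 − (-21.2)) = 3899.1; latent heat to melt: 88·334 = 29392; meltwater 0→T: 88·4.18·T = 367.84 T; seawater cools: 806·3.99·(T − 61.5) = 3215.9(T − 61.5)
3583.8 T = 197780 − 33291 = 164489
T ≈ 45.90 °C — above 0 °C, consistent with complete melting.

T_f ≈ 45.9 °C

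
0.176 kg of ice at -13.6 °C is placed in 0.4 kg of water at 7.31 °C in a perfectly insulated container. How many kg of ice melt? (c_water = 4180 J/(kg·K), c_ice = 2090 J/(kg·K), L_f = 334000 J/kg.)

Water can give up m c ΔT = 0.4·4180·7.31 = 12222 J before reaching 0 °C.
Of that, 0.176·2090·13.6 = 5002.6 J goes to bring the ice to 0 °C, leaving 7219.7 J.
Melting all 0.176 kg of ice would need 0.176·334000 = 58784 J.
7219.7 J < 58784 J, so only part of the ice melts and the system sits at 0 °C.
m_melt = 7219.7 / L_f = 0.02162 kg.

m_melted ≈ 0.0216 kg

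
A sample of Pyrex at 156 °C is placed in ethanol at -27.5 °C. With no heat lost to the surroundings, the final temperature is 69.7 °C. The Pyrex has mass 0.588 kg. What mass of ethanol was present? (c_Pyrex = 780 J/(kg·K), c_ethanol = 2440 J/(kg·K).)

|Q_Pyrex| = |Q_ethanol|:
0.588·780·(156 − 69.7) = m·2440·(69.7 − (-27.5))
237168 m = 39581  ⇒  m ≈ 0.1669 kg

m ≈ 0.167 kg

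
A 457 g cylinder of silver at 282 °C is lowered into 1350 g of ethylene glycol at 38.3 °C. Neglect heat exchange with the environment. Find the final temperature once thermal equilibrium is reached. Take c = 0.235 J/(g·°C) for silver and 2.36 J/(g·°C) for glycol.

T_f is the heat-capacity-weighted average of the initial temperatures:
T_f = (107.39*282 + 3186*38.3) / (107.39 + 3186)
    = 152309 / 3293.4 ≈ 46.25 °C

T_f ≈ 46.2 °C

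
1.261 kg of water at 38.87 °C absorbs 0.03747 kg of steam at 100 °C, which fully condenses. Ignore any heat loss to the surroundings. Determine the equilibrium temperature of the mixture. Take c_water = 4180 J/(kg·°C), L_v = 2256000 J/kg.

Conservation of energy gives ΣQ = 0:
condense steam: −0.03747×2256000 = −84532; condensate cools 100→T: 0.03747×4180×(T − 100) = 156.62(T − 100); water warms: 1.261×4180×(T − 38.87) = 5271(T − 38.87)
5427.6 T = 84532 + 15662 + 204883 = 305078
T ≈ 56.21 °C — below 100 °C, confirming all the steam condensed.

T_f ≈ 56.2 °C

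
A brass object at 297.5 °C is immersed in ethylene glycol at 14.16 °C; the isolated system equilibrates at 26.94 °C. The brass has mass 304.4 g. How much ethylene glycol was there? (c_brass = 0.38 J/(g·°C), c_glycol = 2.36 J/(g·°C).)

Heat lost by the brass = heat gained by the glycol:
304.4·0.38·(297.5 − 26.94) = m·2.36·(26.94 − 14.16)
30.16 m = 31296  ⇒  m ≈ 1038 g

m ≈ 1040 g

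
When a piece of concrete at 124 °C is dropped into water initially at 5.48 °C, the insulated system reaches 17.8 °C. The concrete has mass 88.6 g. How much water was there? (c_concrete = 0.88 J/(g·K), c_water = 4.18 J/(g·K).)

m ≈ 161 g

Taking heat into each body as positive, Σ m c ΔT = 0:
88.6·0.88·(17.8 − 124) + m·4.18·(17.8 − 5.48) = 0
51.5 m = 8280.2
m = 8280.2/51.5 ≈ 160.8 g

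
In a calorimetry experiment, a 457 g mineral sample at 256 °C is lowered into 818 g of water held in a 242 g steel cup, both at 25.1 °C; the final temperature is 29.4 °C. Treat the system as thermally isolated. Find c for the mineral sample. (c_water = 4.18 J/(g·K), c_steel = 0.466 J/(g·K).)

Heat gained plus heat lost sum to zero:
457×c×(29.4 − 256) + 818×4.18×(29.4 − 25.1) + 242×0.466×(29.4 − 25.1) = 0
-103556 c = -15188
c = -15188/-103556 ≈ 0.1467 J/(g·K)

c ≈ 0.147 J/(g·K)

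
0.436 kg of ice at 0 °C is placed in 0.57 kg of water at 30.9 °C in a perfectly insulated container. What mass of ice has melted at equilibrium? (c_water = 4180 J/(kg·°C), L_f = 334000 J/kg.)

m_melted ≈ 0.22 kg

Heat available from the water dropping to 0 °C: 0.57·4180·30.9 = 73622 J.
To melt every bit of ice: 0.436·334000 = 145624 J.
Since 73622 < 145624 J, not all the ice melts; equilibrium is at 0 °C.
m_melt = 73622 / L_f = 0.2204 kg.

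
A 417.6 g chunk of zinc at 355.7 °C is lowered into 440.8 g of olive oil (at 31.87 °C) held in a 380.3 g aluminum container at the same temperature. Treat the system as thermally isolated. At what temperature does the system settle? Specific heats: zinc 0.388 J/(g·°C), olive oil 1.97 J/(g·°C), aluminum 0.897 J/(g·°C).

Taking heat into each body as positive, Σ m c ΔT = 0:
417.6×0.388×(T − 355.7) + 440.8×1.97×(T − 31.87) + 380.3×0.897×(T − 31.87) = 0
162.03(T − 355.7) + 868.38(T − 31.87) + 341.13(T − 31.87) = 0
1371.5 T = 96181
T = 96181 / 1371.5 = 70.1 °C

T_f ≈ 70.1 °C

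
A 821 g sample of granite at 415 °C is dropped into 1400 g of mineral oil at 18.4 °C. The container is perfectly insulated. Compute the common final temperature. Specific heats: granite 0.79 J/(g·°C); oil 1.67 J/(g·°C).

Net heat exchanged in the isolated system is zero:
821×0.79×(T − 415) + 1400×1.67×(T − 18.4) = 0
648.59(T − 415) + 2338(T − 18.4) = 0
(648.59 + 2338) T = 648.59×415 + 2338×18.4
T = 312184/2986.6 ≈ 104.53 °C

T_f ≈ 104.5 °C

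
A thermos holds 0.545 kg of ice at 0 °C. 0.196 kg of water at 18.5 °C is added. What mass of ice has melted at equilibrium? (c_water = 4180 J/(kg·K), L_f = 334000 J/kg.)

m_melted ≈ 0.0454 kg

Water can give up m c ΔT = 0.196×4180×18.5 = 15157 J before reaching 0 °C.
Melting all 0.545 kg of ice would need 0.545×334000 = 182030 J.
That's not enough to melt it all — equilibrium is at 0 °C with ice remaining.
m_melted×334000 = 15157  ⇒  m_melted ≈ 0.04538 kg.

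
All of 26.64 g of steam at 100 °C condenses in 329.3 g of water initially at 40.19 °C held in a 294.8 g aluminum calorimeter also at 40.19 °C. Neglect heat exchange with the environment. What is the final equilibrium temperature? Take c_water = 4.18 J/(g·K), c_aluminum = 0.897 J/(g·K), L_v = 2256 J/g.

Let T be the final temperature. ΣQ_i = 0:
condense steam: −26.64×2256 = −60100; condensed water 100 °C→T: 111.36(T − 100); original water: 1376.5(T − 40.19); aluminum cup: 294.8×0.897×(T − 40.19) = 264.44(T − 40.19)
1752.3 T = 60100 + 11136 + 65948 = 137184
T ≈ 78.29 °C — below 100 °C, confirming all the steam condensed.

T_f ≈ 78.3 °C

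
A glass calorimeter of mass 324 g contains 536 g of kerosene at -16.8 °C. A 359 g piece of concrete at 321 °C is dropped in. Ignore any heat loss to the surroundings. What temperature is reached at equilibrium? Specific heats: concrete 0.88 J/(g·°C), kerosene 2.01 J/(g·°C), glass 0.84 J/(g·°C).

T_f ≈ 47.3 °C

T_f = Σ m_i c_i T_i / Σ m_i c_i:
T_f = (315.92×321 + 1077.4×(-16.8) + 272.16×(-16.8)) / (315.92 + 1077.4 + 272.16)
    = 78738 / 1665.4 ≈ 47.28 °C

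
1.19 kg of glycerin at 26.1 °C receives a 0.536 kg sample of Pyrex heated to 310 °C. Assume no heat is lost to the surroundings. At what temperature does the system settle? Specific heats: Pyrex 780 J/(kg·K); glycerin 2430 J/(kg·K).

T_f ≈ 62.0 °C

Energy conservation, ΣQ = 0:
0.536·780·(T − 310) + 1.19·2430·(T − 26.1) = 0
3309.8 T = 205078
T ≈ 61.96 °C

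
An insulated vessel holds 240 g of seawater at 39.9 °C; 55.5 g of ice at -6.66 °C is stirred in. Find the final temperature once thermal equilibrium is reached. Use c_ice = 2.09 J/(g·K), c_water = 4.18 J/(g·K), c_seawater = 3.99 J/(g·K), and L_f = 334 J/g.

T_f ≈ 15.9 °C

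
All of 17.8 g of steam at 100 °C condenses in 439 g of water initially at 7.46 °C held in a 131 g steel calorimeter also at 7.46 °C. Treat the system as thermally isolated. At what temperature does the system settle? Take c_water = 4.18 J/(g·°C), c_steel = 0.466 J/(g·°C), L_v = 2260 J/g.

T_f ≈ 31.4 °C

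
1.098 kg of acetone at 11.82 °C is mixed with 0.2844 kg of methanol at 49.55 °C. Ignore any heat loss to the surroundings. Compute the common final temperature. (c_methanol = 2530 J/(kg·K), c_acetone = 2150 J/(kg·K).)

Conservation of energy gives ΣQ = 0:
0.2844×2530×(T − 49.55) + 1.098×2150×(T − 11.82) = 0
3080.2 T = 63556
T = 63556 / 3080.2 = 20.6 °C

T_f ≈ 20.6 °C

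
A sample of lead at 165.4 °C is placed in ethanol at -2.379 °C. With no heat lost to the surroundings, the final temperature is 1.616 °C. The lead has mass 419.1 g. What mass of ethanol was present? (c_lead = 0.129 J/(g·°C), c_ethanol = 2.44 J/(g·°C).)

Taking heat into each body as positive, Σ m c ΔT = 0:
419.1·0.129·(1.616 − 165.4) + m·2.44·(1.616 − (-2.379)) = 0
9.748 m = 8854.8
m = 8854.8/9.748 ≈ 908.4 g

m ≈ 908 g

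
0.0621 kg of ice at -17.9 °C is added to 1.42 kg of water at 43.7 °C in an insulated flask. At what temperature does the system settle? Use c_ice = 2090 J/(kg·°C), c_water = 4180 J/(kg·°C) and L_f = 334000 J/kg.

T_f ≈ 38.1 °C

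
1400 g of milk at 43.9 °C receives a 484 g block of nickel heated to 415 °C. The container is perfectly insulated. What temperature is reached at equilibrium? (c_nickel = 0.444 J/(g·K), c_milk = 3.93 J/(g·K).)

Energy conservation, ΣQ = 0:
484·0.444·(T − 415) + 1400·3.93·(T − 43.9) = 0
214.9(T − 415) + 5502(T − 43.9) = 0
(214.9 + 5502) T = 214.9·415 + 5502·43.9
T = 330720 / 5716.9 = 57.8 °C

T_f ≈ 57.8 °C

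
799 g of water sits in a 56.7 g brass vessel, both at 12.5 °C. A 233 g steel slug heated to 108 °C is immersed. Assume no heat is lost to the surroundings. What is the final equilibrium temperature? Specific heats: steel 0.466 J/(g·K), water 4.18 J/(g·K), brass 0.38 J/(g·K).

Taking heat into each body as positive, Σ m c ΔT = 0:
233×0.466×(T − 108) + 799×4.18×(T − 12.5) + 56.7×0.38×(T − 12.5) = 0
108.58(T − 108) + 3339.8(T − 12.5) + 21.55(T − 12.5) = 0
3469.9 T = 53743
T = 53743 / 3469.9 = 15.5 °C

T_f ≈ 15.5 °C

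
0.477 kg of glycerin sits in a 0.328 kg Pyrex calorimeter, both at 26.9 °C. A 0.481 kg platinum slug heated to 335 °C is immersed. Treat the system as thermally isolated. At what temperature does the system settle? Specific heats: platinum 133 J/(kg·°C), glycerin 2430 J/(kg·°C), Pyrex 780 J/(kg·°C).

T_f ≈ 40.2 °C

Energy conservation, ΣQ = 0:
0.481*133*(T − 335) + 0.477*2430*(T − 26.9) + 0.328*780*(T − 26.9) = 0
63.97(T − 335) + 1159.1(T − 26.9) + 255.84(T − 26.9) = 0
(63.97 + 1159.1 + 255.84) T = 63.97*335 + 1159.1*26.9 + 255.84*26.9
T = 59493 / 1478.9 = 40.2 °C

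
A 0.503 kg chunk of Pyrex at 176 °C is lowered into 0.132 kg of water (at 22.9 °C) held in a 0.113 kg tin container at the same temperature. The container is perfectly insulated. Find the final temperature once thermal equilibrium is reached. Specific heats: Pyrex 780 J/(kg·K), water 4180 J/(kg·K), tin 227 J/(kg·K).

T_f ≈ 84.8 °C

Setting the total heat transfer to zero:
0.503·780·(T − 176) + 0.132·4180·(T − 22.9) + 0.113·227·(T − 22.9) = 0
(392.34 + 551.76 + 25.65) T = 392.34·176 + 551.76·22.9 + 25.65·22.9
T = 82275 / 969.75 = 84.8 °C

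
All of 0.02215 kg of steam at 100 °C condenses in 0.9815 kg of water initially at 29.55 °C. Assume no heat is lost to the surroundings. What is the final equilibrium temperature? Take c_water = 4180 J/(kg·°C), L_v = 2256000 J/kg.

T_f ≈ 43.0 °C

Energy balance with sensible and latent terms:
steam→water at 100 °C releases m L_v = 0.02215×2256000 = 49970; condensate cools 100→T: 0.02215×4180×(T − 100) = 92.59(T − 100); water warms: 0.9815×4180×(T − 29.55) = 4102.7(T − 29.55)
4195.3 T = 49970 + 9258.7 + 121234 = 180463
T ≈ 43.02 °C — below 100 °C, confirming all the steam condensed.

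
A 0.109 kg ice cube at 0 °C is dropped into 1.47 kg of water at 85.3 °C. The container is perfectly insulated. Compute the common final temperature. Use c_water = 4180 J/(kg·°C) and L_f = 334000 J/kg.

T_f ≈ 73.9 °C

Heat gained plus heat lost sum to zero:
latent heat to melt: 0.109·334000 = 36406; warm the meltwater: 455.62 T; water: 6144.6(T − 85.3)
6600.2 T = 524134 − 36406 = 487728
T ≈ 73.90 °C — above 0 °C, consistent with complete melting.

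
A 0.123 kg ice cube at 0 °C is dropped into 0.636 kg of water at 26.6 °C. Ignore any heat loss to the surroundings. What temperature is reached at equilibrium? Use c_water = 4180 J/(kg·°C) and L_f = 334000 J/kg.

T_f ≈ 9.3 °C

Sum of m c ΔT and latent-heat terms is zero:
melt ice: 0.123×334000 = 41082
  warm the meltwater: 514.14 T
  water cools: 0.636×4180×(T − 26.6) = 2658.5(T − 26.6)
3172.6 T = 70716 − 41082 = 29634
T ≈ 9.34 °C — above 0 °C, consistent with complete melting.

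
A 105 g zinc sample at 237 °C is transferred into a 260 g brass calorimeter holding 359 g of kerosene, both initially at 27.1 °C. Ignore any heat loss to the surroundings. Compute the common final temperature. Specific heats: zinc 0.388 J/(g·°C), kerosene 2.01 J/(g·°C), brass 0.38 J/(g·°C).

Heat gained plus heat lost sum to zero:
105·0.388·(T − 237) + 359·2.01·(T − 27.1) + 260·0.38·(T − 27.1) = 0
(40.74 + 721.59 + 98.8) T = 40.74·237 + 721.59·27.1 + 98.8·27.1
T = 31888/861.13 ≈ 37.03 °C

T_f ≈ 37.0 °C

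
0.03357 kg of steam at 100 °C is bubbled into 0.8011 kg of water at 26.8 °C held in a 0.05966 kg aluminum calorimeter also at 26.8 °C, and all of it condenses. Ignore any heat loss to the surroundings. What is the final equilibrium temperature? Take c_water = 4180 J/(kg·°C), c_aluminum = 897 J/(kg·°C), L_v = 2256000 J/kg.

T_f ≈ 51.1 °C

Energy conservation, ΣQ = 0:
latent heat released on condensation: 0.03357×2256000 = 75734; condensed water 100 °C→T: 140.32(T − 100); water warms: 0.8011×4180×(T − 26.8) = 3348.6(T − 26.8); cup: 53.52(T − 26.8)
3542.4 T = 75734 + 14032 + 91177 = 180943
T ≈ 51.08 °C, under the boiling point, so the assumption holds.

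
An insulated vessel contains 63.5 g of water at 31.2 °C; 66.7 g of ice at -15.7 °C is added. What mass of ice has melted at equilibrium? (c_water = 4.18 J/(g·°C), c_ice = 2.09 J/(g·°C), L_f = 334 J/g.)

m_melted ≈ 18.2 g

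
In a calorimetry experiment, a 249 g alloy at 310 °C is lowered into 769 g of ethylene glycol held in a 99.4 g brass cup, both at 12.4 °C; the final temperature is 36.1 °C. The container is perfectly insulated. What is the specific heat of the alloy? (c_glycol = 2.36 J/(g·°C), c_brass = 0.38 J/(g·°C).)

c ≈ 0.644 J/(g·°C)

Conservation of energy gives ΣQ = 0:
249×c×(36.1 − 310) + 769×2.36×(36.1 − 12.4) + 99.4×0.38×(36.1 − 12.4) = 0
-68201 c = -43907
c = -43907/-68201 ≈ 0.6438 J/(g·°C)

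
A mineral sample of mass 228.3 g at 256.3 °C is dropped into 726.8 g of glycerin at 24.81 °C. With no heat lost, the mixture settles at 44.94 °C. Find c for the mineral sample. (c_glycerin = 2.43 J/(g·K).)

Energy conservation, ΣQ = 0:
228.3×c×(44.94 − 256.3) + 726.8×2.43×(44.94 − 24.81) = 0
-48253 c = -35552
c = -35552/-48253 ≈ 0.7368 J/(g·K)

c ≈ 0.737 J/(g·K)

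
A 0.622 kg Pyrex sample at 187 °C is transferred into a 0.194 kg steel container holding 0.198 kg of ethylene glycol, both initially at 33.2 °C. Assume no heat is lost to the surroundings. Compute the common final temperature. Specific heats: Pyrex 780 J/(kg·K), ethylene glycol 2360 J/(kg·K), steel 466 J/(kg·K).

T_f ≈ 104.8 °C

Conservation of energy gives ΣQ = 0:
0.622×780×(T − 187) + 0.198×2360×(T − 33.2) + 0.194×466×(T − 33.2) = 0
1042.8 T = 109240
T = 109240/1042.8 ≈ 104.75 °C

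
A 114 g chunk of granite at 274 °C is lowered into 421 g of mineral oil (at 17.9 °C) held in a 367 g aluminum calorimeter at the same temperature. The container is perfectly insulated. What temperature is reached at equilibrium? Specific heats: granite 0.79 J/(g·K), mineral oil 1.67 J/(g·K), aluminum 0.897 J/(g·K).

Heat gained plus heat lost sum to zero:
114*0.79*(T − 274) + 421*1.67*(T − 17.9) + 367*0.897*(T − 17.9) = 0
1122.3 T = 43154
T ≈ 38.45 °C

T_f ≈ 38.5 °C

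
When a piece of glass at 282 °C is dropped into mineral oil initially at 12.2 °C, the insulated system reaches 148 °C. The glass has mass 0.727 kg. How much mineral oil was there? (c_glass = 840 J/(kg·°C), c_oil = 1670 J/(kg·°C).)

Heat lost by the glass = heat gained by the oil:
0.727×840×(282 − 148) = m×1670×(148 − 12.2)
226786 m = 81831  ⇒  m ≈ 0.3608 kg

m ≈ 0.361 kg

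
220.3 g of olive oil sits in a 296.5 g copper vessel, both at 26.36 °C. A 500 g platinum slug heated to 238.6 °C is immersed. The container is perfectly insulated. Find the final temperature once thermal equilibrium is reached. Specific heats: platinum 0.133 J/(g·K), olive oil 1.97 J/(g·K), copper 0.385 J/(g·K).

T_f ≈ 49.3 °C

T_f is the heat-capacity-weighted average of the initial temperatures:
T_f = (66.5*238.6 + 433.99*26.36 + 114.15*26.36) / (66.5 + 433.99 + 114.15)
    = 30316 / 614.64 ≈ 49.32 °C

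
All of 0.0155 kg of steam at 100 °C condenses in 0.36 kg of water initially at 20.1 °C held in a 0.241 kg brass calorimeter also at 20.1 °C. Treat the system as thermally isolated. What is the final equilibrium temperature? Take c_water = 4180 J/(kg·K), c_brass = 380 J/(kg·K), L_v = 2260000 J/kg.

Net heat exchanged in the isolated system is zero:
condense steam: −0.0155·2260000 = −35030; condensed water 100 °C→T: 64.79(T − 100); water warms: 0.36·4180·(T − 20.1) = 1504.8(T − 20.1); brass cup: 0.241·380·(T − 20.1) = 91.58(T − 20.1)
1661.2 T = 35030 + 6479 + 32087 = 73596
T ≈ 44.30 °C — below 100 °C, confirming all the steam condensed.

T_f ≈ 44.3 °C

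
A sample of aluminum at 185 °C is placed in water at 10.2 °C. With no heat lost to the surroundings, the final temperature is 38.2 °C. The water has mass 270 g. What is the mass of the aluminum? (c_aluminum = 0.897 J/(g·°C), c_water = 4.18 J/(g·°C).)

|Q_aluminum| = |Q_water|:
m·0.897·(185 − 38.2) = 270·4.18·(38.2 − 10.2)
131.68 m = 31601  ⇒  m ≈ 240 g

m ≈ 240 g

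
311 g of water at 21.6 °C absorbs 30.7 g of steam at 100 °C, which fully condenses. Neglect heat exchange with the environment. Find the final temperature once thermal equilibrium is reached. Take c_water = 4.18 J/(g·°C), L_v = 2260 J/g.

Taking heat into each body as positive, Σ m c ΔT = 0:
condense steam: −30.7·2260 = −69382
  condensed water 100 °C→T: 128.33(T − 100)
  water warms: 311·4.18·(T − 21.6) = 1300(T − 21.6)
1428.3 T = 69382 + 12833 + 28080 = 110294
T ≈ 77.22 °C — below 100 °C, confirming all the steam condensed.

T_f ≈ 77.2 °C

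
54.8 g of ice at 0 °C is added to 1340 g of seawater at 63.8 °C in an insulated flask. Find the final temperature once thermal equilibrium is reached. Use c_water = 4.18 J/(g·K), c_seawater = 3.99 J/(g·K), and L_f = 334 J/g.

T_f ≈ 57.9 °C

Sum of m c ΔT and latent-heat terms is zero:
melt ice: 54.8×334 = 18303; meltwater 0→T: 54.8×4.18×T = 229.06 T; seawater: 5346.6(T − 63.8)
5575.7 T = 341113 − 18303 = 322810
T ≈ 57.90 °C (positive, so assuming full melt was valid).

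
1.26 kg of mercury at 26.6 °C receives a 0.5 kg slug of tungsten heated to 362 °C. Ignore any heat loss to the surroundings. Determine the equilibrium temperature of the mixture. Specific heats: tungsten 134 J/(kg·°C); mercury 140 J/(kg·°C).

T_f ≈ 118.9 °C

T_f = Σ m_i c_i T_i / Σ m_i c_i:
T_f = (67·362 + 176.4·26.6) / (67 + 176.4)
    = 28946 / 243.4 ≈ 118.92 °C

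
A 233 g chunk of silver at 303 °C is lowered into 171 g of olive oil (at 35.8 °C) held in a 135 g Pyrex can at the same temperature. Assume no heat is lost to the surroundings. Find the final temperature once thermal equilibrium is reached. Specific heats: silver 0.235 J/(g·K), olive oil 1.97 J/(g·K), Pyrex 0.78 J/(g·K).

Conservation of energy gives ΣQ = 0:
233×0.235×(T − 303) + 171×1.97×(T − 35.8) + 135×0.78×(T − 35.8) = 0
496.93 T = 32420
T ≈ 65.24 °C

T_f ≈ 65.2 °C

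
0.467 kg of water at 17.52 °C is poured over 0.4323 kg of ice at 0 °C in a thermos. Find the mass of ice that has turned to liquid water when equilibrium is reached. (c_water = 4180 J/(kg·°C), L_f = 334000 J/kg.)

Cooling the water to 0 °C releases 0.467·4180·17.52 = 34200 J.
Melting all 0.4323 kg of ice would need 0.4323·334000 = 144388 J.
Since 34200 < 144388 J, not all the ice melts; equilibrium is at 0 °C.
m_melted·334000 = 34200  ⇒  m_melted ≈ 0.1024 kg.

m_melted ≈ 0.102 kg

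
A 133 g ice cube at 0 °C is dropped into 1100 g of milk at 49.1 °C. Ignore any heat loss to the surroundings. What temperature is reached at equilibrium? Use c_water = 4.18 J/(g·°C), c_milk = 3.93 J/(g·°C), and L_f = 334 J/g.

T_f ≈ 34.4 °C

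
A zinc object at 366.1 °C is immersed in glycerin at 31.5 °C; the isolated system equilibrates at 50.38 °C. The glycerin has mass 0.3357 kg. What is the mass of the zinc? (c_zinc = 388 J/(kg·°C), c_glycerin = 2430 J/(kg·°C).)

m ≈ 0.126 kg

Let T be the final temperature. ΣQ_i = 0:
m×388×(50.38 − 366.1) + 0.3357×2430×(50.38 − 31.5) = 0
-122499 m = -15401
m = -15401/-122499 ≈ 0.1257 kg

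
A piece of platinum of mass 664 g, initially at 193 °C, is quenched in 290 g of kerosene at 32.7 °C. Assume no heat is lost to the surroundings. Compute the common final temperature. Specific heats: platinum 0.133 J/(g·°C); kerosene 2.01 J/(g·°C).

T_f ≈ 53.8 °C

Let T be the final temperature. ΣQ_i = 0:
664*0.133*(T − 193) + 290*2.01*(T − 32.7) = 0
88.31(T − 193) + 582.9(T − 32.7) = 0
(88.31 + 582.9) T = 88.31*193 + 582.9*32.7
T ≈ 53.79 °C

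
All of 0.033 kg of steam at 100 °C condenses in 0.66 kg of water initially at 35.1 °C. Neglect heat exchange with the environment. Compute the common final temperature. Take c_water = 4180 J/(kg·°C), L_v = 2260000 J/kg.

Energy balance with sensible and latent terms:
condense steam: −0.033×2260000 = −74580
  condensate cools 100→T: 0.033×4180×(T − 100) = 137.94(T − 100)
  water warms: 0.66×4180×(T − 35.1) = 2758.8(T − 35.1)
2896.7 T = 74580 + 13794 + 96834 = 185208
T ≈ 63.94 °C (< 100 °C, so full condensation is consistent).

T_f ≈ 63.9 °C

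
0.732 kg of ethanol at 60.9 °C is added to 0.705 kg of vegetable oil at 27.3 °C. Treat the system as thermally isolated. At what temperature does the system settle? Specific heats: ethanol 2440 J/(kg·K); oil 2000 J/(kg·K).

T_f ≈ 46.1 °C

Setting the total heat transfer to zero:
0.732×2440×(T − 60.9) + 0.705×2000×(T − 27.3) = 0
1786.1(T − 60.9) + 1410(T − 27.3) = 0
3196.1 T = 147265
T = 147265 / 3196.1 = 46.1 °C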